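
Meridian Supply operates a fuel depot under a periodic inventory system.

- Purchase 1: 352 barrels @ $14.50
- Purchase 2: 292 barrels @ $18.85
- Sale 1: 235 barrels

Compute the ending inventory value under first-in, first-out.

Ending inventory = $7,200.70

Sale 1 (235) [FIFO — oldest first]: 235 @ $14.50 = $3,407.50
Ending inventory: 117 @ $14.50 + 292 @ $18.85 = $7,200.70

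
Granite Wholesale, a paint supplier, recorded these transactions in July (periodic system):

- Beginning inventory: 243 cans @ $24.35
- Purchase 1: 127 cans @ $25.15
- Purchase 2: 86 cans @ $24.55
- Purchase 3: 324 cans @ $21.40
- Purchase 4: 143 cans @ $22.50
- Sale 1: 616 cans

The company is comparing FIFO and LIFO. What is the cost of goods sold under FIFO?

FIFO COGS: 243 @ $24.35 + 127 @ $25.15 + 86 @ $24.55 + 160 @ $21.40 = $14,646.40
LIFO COGS: 143 @ $22.50 + 324 @ $21.40 + 86 @ $24.55 + 63 @ $25.15 = $13,846.85

COGS = $14,646.40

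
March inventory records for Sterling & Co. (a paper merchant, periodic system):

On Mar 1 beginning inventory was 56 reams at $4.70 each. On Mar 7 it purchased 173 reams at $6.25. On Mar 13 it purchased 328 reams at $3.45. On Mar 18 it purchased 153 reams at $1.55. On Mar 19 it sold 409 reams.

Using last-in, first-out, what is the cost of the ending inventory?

Ending inventory = $1,592.85

Mar 19, 409 sold [LIFO — newest first]: 153 @ $1.55 + 256 @ $3.45 = $1,120.35
Ending inventory: 56 @ $4.70 + 173 @ $6.25 + 72 @ $3.45 = $1,592.85
Check: goods available $2,713.20 = COGS $1,120.35 + ending $1,592.85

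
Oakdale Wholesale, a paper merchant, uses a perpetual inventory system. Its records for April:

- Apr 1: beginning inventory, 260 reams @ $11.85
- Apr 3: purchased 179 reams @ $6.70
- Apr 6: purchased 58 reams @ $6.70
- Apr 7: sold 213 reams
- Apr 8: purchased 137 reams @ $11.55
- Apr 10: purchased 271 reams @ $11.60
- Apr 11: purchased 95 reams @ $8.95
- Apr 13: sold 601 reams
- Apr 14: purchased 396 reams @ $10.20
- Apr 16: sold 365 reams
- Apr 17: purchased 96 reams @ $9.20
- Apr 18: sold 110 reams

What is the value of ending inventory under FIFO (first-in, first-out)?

Ending inventory = $1,974.60

Apr 7, 213 sold [FIFO — oldest first]: 213 @ $11.85 = $2,524.05
Apr 13, 601 sold [FIFO — oldest first]: 47 @ $11.85 + 179 @ $6.70 + 58 @ $6.70 + 137 @ $11.55 + 180 @ $11.60 = $5,815.20
Apr 16, 365 sold [FIFO — oldest first]: 91 @ $11.60 + 95 @ $8.95 + 179 @ $10.20 = $3,731.65
Apr 18, 110 sold [FIFO — oldest first]: 110 @ $10.20 = $1,122.00
Total COGS = $2,524.05 + $5,815.20 + $3,731.65 + $1,122.00 = $13,192.90
Ending inventory: 107 @ $10.20 + 96 @ $9.20 = $1,974.60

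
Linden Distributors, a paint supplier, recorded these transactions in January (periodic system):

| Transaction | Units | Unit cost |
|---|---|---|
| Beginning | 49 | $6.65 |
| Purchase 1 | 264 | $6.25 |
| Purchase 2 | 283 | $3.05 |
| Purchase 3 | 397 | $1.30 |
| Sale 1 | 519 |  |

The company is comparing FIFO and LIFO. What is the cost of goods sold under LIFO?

COGS = $888.20

FIFO COGS: 49 @ $6.65 + 264 @ $6.25 + 206 @ $3.05 = $2,604.15
LIFO COGS: 397 @ $1.30 + 122 @ $3.05 = $888.20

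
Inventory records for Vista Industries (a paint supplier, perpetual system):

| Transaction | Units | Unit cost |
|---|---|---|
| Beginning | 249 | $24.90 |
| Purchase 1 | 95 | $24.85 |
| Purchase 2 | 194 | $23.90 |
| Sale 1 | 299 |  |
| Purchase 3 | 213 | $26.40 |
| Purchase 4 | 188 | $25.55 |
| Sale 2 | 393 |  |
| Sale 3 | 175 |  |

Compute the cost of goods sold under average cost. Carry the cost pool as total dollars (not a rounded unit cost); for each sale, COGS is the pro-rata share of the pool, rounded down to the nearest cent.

After Beginning: 249 on hand, pool $6,200.10 (≈ $24.9000 each)
After Purchase 1: 344 on hand, pool $8,560.85 (≈ $24.8862 each)
After Purchase 2: 538 on hand, pool $13,197.45 (≈ $24.5306 each)
Sale 1, sell 299: 299/538 × $13,197.45 → $7,334.64
After Purchase 3: 452 on hand, pool $11,486.01 (≈ $25.4115 each)
After Purchase 4: 640 on hand, pool $16,289.41 (≈ $25.4522 each)
Sale 2, sell 393: 393/640 × $16,289.41 → $10,002.71
Sale 3, sell 175: 175/247 × $6,286.70 → $4,454.13
Total COGS = $7,334.64 + $10,002.71 + $4,454.13 = $21,791.48
Ending inventory (cost pool remaining) = $1,832.57
Check: goods available $23,624.05 = COGS $21,791.48 + ending $1,832.57

COGS = $21,791.48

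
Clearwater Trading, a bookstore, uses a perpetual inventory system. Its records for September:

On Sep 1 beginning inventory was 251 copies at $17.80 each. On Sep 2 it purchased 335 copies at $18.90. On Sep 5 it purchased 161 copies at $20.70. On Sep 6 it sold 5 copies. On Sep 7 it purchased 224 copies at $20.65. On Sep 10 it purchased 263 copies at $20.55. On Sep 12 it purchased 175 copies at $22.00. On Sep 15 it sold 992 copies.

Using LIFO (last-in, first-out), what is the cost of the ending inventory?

Sep 6, 5 sold [LIFO — newest first]: 5 @ $20.70 = $103.50
Sep 15, 992 sold [LIFO — newest first]: 175 @ $22.00 + 263 @ $20.55 + 224 @ $20.65 + 156 @ $20.70 + 174 @ $18.90 = $20,398.05
Total COGS = $103.50 + $20,398.05 = $20,501.55
Ending inventory: 251 @ $17.80 + 161 @ $18.90 = $7,510.70

Ending inventory = $7,510.70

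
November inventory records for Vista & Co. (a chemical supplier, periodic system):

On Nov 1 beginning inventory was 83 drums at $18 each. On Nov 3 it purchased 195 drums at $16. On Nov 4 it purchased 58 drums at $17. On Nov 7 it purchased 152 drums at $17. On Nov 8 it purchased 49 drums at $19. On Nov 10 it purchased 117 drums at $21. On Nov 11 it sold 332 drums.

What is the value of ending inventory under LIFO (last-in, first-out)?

Ending inventory = $5,362

Nov 11, 332 sold [LIFO — newest first]: 117 @ $21 + 49 @ $19 + 152 @ $17 + 14 @ $17 = $6,210
Ending inventory: 83 @ $18 + 195 @ $16 + 44 @ $17 = $5,362
Check: goods available $11,572 = COGS $6,210 + ending $5,362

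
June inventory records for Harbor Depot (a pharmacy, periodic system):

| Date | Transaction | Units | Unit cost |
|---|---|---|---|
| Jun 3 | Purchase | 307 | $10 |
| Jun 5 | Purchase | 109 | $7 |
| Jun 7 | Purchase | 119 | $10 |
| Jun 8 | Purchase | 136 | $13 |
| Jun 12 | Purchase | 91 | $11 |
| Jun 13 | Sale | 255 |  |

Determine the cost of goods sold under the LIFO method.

Jun 13, 255 sold [LIFO — newest first]: 91 @ $11 + 136 @ $13 + 28 @ $10 = $3,049
Ending inventory: 307 @ $10 + 109 @ $7 + 91 @ $10 = $4,743
Check: goods available $7,792 = COGS $3,049 + ending $4,743

COGS = $3,049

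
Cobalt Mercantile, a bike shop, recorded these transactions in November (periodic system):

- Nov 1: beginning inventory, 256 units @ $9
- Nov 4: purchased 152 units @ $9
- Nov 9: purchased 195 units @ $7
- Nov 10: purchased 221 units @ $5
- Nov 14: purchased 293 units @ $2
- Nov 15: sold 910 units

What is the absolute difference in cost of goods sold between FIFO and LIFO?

FIFO COGS: 256 @ $9 + 152 @ $9 + 195 @ $7 + 221 @ $5 + 86 @ $2 = $6,314
LIFO COGS: 293 @ $2 + 221 @ $5 + 195 @ $7 + 152 @ $9 + 49 @ $9 = $4,865
Difference = |$6,314 − $4,865| = $1,449

$1,449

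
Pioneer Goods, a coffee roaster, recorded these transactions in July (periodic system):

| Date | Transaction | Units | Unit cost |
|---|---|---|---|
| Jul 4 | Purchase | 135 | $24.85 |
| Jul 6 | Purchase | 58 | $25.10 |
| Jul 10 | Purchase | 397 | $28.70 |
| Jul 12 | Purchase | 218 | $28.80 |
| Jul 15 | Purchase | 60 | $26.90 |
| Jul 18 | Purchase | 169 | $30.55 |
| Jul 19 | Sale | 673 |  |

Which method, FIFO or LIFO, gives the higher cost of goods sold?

LIFO

FIFO COGS: 135 @ $24.85 + 58 @ $25.10 + 397 @ $28.70 + 83 @ $28.80 = $18,594.85
LIFO COGS: 169 @ $30.55 + 60 @ $26.90 + 218 @ $28.80 + 226 @ $28.70 = $19,541.55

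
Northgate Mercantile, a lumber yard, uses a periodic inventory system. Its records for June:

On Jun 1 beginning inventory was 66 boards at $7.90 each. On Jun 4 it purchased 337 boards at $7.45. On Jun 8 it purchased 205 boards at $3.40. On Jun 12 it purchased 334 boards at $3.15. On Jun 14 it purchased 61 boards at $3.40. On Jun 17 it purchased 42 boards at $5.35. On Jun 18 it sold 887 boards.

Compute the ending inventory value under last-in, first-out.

Ending inventory = $1,206.80

Jun 18, 887 sold [LIFO — newest first]: 42 @ $5.35 + 61 @ $3.40 + 334 @ $3.15 + 205 @ $3.40 + 245 @ $7.45 = $4,006.45
Ending inventory: 66 @ $7.90 + 92 @ $7.45 = $1,206.80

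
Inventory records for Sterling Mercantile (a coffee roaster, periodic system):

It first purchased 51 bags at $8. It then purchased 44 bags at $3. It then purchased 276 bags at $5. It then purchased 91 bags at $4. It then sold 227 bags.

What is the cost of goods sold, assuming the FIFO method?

COGS = $1,200

Sale 1 (227) [FIFO — oldest first]: 51 @ $8 + 44 @ $3 + 132 @ $5 = $1,200
Ending inventory: 144 @ $5 + 91 @ $4 = $1,084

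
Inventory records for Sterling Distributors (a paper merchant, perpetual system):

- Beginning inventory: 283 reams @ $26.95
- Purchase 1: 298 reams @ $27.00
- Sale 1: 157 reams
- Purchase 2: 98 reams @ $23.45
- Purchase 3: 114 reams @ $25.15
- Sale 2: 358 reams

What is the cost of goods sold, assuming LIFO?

COGS = $13,345.95

Sale 1 (157) [LIFO — newest first]: 157 @ $27.00 = $4,239.00
Sale 2 (358) [LIFO — newest first]: 114 @ $25.15 + 98 @ $23.45 + 141 @ $27.00 + 5 @ $26.95 = $9,106.95
Total COGS = $4,239.00 + $9,106.95 = $13,345.95
Ending inventory: 278 @ $26.95 = $7,492.10
Check: goods available $20,838.05 = COGS $13,345.95 + ending $7,492.10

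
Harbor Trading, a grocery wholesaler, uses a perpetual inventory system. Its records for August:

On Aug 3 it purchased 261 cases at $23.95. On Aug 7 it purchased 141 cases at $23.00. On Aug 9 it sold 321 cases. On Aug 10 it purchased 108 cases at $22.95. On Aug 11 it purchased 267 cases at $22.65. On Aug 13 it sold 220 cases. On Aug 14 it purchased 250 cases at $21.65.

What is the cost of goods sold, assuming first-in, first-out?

COGS = $12,674.70

Aug 9, 321 sold [FIFO — oldest first]: 261 @ $23.95 + 60 @ $23.00 = $7,630.95
Aug 13, 220 sold [FIFO — oldest first]: 81 @ $23.00 + 108 @ $22.95 + 31 @ $22.65 = $5,043.75
Total COGS = $7,630.95 + $5,043.75 = $12,674.70
Ending inventory: 236 @ $22.65 + 250 @ $21.65 = $10,757.90
Check: goods available $23,432.60 = COGS $12,674.70 + ending $10,757.90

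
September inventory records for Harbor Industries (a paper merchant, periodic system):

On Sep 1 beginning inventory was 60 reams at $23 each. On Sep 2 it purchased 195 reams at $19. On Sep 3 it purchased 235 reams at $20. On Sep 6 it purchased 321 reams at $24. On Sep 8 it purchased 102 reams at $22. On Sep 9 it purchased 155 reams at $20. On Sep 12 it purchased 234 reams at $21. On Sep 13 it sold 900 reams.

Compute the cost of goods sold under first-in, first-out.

COGS = $19,447

Sep 13, 900 sold [FIFO — oldest first]: 60 @ $23 + 195 @ $19 + 235 @ $20 + 321 @ $24 + 89 @ $22 = $19,447
Ending inventory: 13 @ $22 + 155 @ $20 + 234 @ $21 = $8,300
Check: goods available $27,747 = COGS $19,447 + ending $8,300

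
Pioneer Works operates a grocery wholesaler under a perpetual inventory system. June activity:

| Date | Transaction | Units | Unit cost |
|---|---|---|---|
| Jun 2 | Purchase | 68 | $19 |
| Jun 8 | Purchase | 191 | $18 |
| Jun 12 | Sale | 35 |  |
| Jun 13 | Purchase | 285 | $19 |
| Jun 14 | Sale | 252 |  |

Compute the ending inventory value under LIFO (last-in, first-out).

Jun 12, 35 sold [LIFO — newest first]: 35 @ $18 = $630
Jun 14, 252 sold [LIFO — newest first]: 252 @ $19 = $4,788
Total COGS = $630 + $4,788 = $5,418
Ending inventory: 68 @ $19 + 156 @ $18 + 33 @ $19 = $4,727
Check: goods available $10,145 = COGS $5,418 + ending $4,727

Ending inventory = $4,727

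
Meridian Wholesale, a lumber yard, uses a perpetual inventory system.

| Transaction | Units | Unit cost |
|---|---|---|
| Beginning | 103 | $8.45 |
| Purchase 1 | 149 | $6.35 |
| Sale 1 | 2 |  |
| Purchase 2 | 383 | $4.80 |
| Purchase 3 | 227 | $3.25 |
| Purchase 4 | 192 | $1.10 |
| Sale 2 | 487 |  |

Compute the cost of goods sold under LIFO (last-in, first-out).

COGS = $1,288.05

Sale 1 (2) [LIFO — newest first]: 2 @ $6.35 = $12.70
Sale 2 (487) [LIFO — newest first]: 192 @ $1.10 + 227 @ $3.25 + 68 @ $4.80 = $1,275.35
Total COGS = $12.70 + $1,275.35 = $1,288.05
Ending inventory: 103 @ $8.45 + 147 @ $6.35 + 315 @ $4.80 = $3,315.80
Check: goods available $4,603.85 = COGS $1,288.05 + ending $3,315.80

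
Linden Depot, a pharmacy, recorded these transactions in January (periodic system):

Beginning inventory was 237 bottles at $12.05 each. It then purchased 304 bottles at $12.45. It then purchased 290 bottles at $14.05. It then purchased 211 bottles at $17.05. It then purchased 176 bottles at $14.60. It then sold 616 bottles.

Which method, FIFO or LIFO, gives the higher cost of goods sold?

LIFO

FIFO COGS: 237 @ $12.05 + 304 @ $12.45 + 75 @ $14.05 = $7,694.40
LIFO COGS: 176 @ $14.60 + 211 @ $17.05 + 229 @ $14.05 = $9,384.60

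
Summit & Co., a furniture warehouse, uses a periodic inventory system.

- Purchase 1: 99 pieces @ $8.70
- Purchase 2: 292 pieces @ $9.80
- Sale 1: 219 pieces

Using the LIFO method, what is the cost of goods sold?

Sale 1 (219) [LIFO — newest first]: 219 @ $9.80 = $2,146.20
Ending inventory: 99 @ $8.70 + 73 @ $9.80 = $1,576.70
Check: goods available $3,722.90 = COGS $2,146.20 + ending $1,576.70

COGS = $2,146.20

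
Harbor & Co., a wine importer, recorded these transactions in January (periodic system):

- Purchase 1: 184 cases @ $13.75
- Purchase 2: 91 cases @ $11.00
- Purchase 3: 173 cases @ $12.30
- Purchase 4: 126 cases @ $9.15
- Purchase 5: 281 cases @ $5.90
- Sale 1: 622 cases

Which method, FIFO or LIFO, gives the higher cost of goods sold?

FIFO

FIFO COGS: 184 @ $13.75 + 91 @ $11.00 + 173 @ $12.30 + 126 @ $9.15 + 48 @ $5.90 = $7,095.00
LIFO COGS: 281 @ $5.90 + 126 @ $9.15 + 173 @ $12.30 + 42 @ $11.00 = $5,400.70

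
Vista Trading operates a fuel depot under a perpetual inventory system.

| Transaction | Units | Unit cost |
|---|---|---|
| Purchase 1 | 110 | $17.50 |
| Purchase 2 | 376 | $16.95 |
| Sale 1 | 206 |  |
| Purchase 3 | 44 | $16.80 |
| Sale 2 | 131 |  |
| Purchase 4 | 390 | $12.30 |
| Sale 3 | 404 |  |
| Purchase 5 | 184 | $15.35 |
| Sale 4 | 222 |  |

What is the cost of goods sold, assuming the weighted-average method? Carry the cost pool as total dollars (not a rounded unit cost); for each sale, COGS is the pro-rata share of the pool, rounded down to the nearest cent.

After Purchase 1: 110 on hand, pool $1,925.00 (≈ $17.5000 each)
After Purchase 2: 486 on hand, pool $8,298.20 (≈ $17.0745 each)
Sale 1, sell 206: 206/486 × $8,298.20 → $3,517.34
After Purchase 3: 324 on hand, pool $5,520.06 (≈ $17.0372 each)
Sale 2, sell 131: 131/324 × $5,520.06 → $2,231.87
After Purchase 4: 583 on hand, pool $8,085.19 (≈ $13.8683 each)
Sale 3, sell 404: 404/583 × $8,085.19 → $5,602.77
After Purchase 5: 363 on hand, pool $5,306.82 (≈ $14.6193 each)
Sale 4, sell 222: 222/363 × $5,306.82 → $3,245.49
Total COGS = $3,517.34 + $2,231.87 + $5,602.77 + $3,245.49 = $14,597.47
Ending inventory (cost pool remaining) = $2,061.33

COGS = $14,597.47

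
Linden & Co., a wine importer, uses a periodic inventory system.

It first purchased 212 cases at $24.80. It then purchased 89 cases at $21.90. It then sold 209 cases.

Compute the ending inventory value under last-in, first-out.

Sale 1 (209) [LIFO — newest first]: 89 @ $21.90 + 120 @ $24.80 = $4,925.10
Ending inventory: 92 @ $24.80 = $2,281.60

Ending inventory = $2,281.60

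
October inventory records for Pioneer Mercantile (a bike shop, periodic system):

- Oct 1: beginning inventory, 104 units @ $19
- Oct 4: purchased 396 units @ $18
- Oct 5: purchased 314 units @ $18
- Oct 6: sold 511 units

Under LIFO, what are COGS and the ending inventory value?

Oct 6, 511 sold [LIFO — newest first]: 314 @ $18 + 197 @ $18 = $9,198
Ending inventory: 104 @ $19 + 199 @ $18 = $5,558

COGS = $9,198; ending inventory = $5,558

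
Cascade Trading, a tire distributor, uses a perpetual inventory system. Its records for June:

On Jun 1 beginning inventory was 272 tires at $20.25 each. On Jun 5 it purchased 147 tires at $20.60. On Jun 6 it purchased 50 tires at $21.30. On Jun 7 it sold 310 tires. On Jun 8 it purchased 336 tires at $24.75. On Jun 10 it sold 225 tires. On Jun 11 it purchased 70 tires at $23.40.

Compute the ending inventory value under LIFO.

Ending inventory = $7,605.00

Jun 7, 310 sold [LIFO — newest first]: 50 @ $21.30 + 147 @ $20.60 + 113 @ $20.25 = $6,381.45
Jun 10, 225 sold [LIFO — newest first]: 225 @ $24.75 = $5,568.75
Total COGS = $6,381.45 + $5,568.75 = $11,950.20
Ending inventory: 159 @ $20.25 + 111 @ $24.75 + 70 @ $23.40 = $7,605.00
Check: goods available $19,555.20 = COGS $11,950.20 + ending $7,605.00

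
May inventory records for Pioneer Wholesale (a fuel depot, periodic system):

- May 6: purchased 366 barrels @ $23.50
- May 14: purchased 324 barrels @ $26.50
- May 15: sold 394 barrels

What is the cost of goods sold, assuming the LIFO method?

COGS = $10,231.00

May 15, 394 sold [LIFO — newest first]: 324 @ $26.50 + 70 @ $23.50 = $10,231.00
Ending inventory: 296 @ $23.50 = $6,956.00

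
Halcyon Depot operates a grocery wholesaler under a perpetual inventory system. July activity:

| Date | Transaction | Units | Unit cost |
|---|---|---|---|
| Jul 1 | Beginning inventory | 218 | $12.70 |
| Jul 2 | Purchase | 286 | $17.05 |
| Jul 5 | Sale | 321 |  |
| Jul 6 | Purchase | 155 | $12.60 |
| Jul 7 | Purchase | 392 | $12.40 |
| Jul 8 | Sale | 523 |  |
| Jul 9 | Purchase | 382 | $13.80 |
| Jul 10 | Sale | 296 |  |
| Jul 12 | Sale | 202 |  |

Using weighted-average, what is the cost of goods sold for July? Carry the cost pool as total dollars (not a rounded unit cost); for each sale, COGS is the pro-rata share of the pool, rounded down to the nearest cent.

After Jul 1: 218 on hand, pool $2,768.60 (≈ $12.7000 each)
After Jul 2: 504 on hand, pool $7,644.90 (≈ $15.1685 each)
Jul 5, sell 321: 321/504 × $7,644.90 → $4,869.07
After Jul 6: 338 on hand, pool $4,728.83 (≈ $13.9906 each)
After Jul 7: 730 on hand, pool $9,589.63 (≈ $13.1365 each)
Jul 8, sell 523: 523/730 × $9,589.63 → $6,870.37
After Jul 9: 589 on hand, pool $7,990.86 (≈ $13.5668 each)
Jul 10, sell 296: 296/589 × $7,990.86 → $4,015.78
Jul 12, sell 202: 202/293 × $3,975.08 → $2,740.49
Total COGS = $4,869.07 + $6,870.37 + $4,015.78 + $2,740.49 = $18,495.71
Ending inventory (cost pool remaining) = $1,234.59
Check: goods available $19,730.30 = COGS $18,495.71 + ending $1,234.59

COGS = $18,495.71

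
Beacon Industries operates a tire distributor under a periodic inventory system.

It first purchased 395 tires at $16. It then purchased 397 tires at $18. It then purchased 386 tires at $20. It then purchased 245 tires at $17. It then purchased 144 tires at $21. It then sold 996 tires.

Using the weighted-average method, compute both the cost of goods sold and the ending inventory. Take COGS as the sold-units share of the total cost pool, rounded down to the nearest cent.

COGS = $18,035.41; ending inventory = $10,339.59

Sale 1, sell 996: 996/1567 × $28,375.00 → $18,035.41
Ending inventory (cost pool remaining) = $10,339.59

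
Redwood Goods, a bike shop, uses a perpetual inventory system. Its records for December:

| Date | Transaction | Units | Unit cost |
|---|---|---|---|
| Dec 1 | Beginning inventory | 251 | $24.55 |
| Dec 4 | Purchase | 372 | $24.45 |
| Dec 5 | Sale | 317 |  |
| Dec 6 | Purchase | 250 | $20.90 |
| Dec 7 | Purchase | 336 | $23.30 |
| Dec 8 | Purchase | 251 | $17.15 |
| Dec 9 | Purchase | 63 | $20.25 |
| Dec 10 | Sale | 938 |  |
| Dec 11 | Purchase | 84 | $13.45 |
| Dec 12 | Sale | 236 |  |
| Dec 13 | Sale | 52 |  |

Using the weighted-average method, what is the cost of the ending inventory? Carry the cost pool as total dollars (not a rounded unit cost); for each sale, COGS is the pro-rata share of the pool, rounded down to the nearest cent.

After Dec 1: 251 on hand, pool $6,162.05 (≈ $24.5500 each)
After Dec 4: 623 on hand, pool $15,257.45 (≈ $24.4903 each)
Dec 5, sell 317: 317/623 × $15,257.45 → $7,763.42
After Dec 6: 556 on hand, pool $12,719.03 (≈ $22.8760 each)
After Dec 7: 892 on hand, pool $20,547.83 (≈ $23.0357 each)
After Dec 8: 1143 on hand, pool $24,852.48 (≈ $21.7432 each)
After Dec 9: 1206 on hand, pool $26,128.23 (≈ $21.6652 each)
Dec 10, sell 938: 938/1206 × $26,128.23 → $20,321.95
After Dec 11: 352 on hand, pool $6,936.08 (≈ $19.7048 each)
Dec 12, sell 236: 236/352 × $6,936.08 → $4,650.32
Dec 13, sell 52: 52/116 × $2,285.76 → $1,024.65
Total COGS = $7,763.42 + $20,321.95 + $4,650.32 + $1,024.65 = $33,760.34
Ending inventory (cost pool remaining) = $1,261.11
Check: goods available $35,021.45 = COGS $33,760.34 + ending $1,261.11

Ending inventory = $1,261.11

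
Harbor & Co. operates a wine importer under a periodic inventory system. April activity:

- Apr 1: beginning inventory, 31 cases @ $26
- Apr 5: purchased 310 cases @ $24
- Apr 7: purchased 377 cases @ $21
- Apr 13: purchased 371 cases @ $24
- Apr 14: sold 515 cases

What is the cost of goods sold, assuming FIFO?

Apr 14, 515 sold [FIFO — oldest first]: 31 @ $26 + 310 @ $24 + 174 @ $21 = $11,900
Ending inventory: 203 @ $21 + 371 @ $24 = $13,167
Check: goods available $25,067 = COGS $11,900 + ending $13,167

COGS = $11,900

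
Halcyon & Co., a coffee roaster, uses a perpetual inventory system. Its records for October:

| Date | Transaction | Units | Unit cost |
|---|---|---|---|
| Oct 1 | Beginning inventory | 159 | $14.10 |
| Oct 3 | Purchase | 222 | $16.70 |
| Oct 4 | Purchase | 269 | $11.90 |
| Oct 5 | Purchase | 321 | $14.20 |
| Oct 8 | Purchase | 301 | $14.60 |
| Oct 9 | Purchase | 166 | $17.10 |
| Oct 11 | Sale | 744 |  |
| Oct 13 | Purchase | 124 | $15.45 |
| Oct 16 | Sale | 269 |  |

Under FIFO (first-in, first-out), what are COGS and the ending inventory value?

Oct 11, 744 sold [FIFO — oldest first]: 159 @ $14.10 + 222 @ $16.70 + 269 @ $11.90 + 94 @ $14.20 = $10,485.20
Oct 16, 269 sold [FIFO — oldest first]: 227 @ $14.20 + 42 @ $14.60 = $3,836.60
Total COGS = $10,485.20 + $3,836.60 = $14,321.80
Ending inventory: 259 @ $14.60 + 166 @ $17.10 + 124 @ $15.45 = $8,535.80
Check: goods available $22,857.60 = COGS $14,321.80 + ending $8,535.80

COGS = $14,321.80; ending inventory = $8,535.80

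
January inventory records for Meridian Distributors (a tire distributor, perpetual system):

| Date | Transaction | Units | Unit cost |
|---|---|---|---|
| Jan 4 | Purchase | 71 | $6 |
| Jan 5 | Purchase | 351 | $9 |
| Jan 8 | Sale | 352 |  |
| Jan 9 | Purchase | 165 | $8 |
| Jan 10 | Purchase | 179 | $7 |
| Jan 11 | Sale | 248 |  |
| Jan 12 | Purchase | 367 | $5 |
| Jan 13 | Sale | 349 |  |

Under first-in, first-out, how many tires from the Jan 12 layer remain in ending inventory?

184

Jan 8, 352 sold [FIFO — oldest first]: 71 @ $6 + 281 @ $9 = $2,955
Jan 11, 248 sold [FIFO — oldest first]: 70 @ $9 + 165 @ $8 + 13 @ $7 = $2,041
Jan 13, 349 sold [FIFO — oldest first]: 166 @ $7 + 183 @ $5 = $2,077
Total COGS = $2,955 + $2,041 + $2,077 = $7,073
Ending inventory: 184 @ $5 = $920
Check: goods available $7,993 = COGS $7,073 + ending $920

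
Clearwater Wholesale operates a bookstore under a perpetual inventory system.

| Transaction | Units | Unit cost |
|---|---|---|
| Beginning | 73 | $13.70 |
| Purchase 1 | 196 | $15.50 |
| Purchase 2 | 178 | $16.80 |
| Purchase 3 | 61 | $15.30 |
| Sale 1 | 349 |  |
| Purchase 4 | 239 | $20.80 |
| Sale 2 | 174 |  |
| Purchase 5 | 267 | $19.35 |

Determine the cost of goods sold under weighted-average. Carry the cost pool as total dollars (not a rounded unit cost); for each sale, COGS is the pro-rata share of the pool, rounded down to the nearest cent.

After Beginning: 73 on hand, pool $1,000.10 (≈ $13.7000 each)
After Purchase 1: 269 on hand, pool $4,038.10 (≈ $15.0115 each)
After Purchase 2: 447 on hand, pool $7,028.50 (≈ $15.7237 each)
After Purchase 3: 508 on hand, pool $7,961.80 (≈ $15.6728 each)
Sale 1, sell 349: 349/508 × $7,961.80 → $5,469.81
After Purchase 4: 398 on hand, pool $7,463.19 (≈ $18.7517 each)
Sale 2, sell 174: 174/398 × $7,463.19 → $3,262.80
After Purchase 5: 491 on hand, pool $9,366.84 (≈ $19.0771 each)
Total COGS = $5,469.81 + $3,262.80 = $8,732.61
Ending inventory (cost pool remaining) = $9,366.84
Check: goods available $18,099.45 = COGS $8,732.61 + ending $9,366.84

COGS = $8,732.61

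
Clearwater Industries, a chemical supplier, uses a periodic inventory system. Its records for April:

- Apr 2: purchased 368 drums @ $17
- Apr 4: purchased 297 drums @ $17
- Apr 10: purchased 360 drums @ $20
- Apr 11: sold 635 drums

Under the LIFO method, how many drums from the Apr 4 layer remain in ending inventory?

Apr 11, 635 sold [LIFO — newest first]: 360 @ $20 + 275 @ $17 = $11,875
Ending inventory: 368 @ $17 + 22 @ $17 = $6,630
Check: goods available $18,505 = COGS $11,875 + ending $6,630

22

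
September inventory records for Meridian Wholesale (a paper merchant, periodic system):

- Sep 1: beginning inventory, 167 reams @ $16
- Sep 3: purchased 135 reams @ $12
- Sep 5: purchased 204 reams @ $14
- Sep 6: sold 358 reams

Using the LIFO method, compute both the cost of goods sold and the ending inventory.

Sep 6, 358 sold [LIFO — newest first]: 204 @ $14 + 135 @ $12 + 19 @ $16 = $4,780
Ending inventory: 148 @ $16 = $2,368

COGS = $4,780; ending inventory = $2,368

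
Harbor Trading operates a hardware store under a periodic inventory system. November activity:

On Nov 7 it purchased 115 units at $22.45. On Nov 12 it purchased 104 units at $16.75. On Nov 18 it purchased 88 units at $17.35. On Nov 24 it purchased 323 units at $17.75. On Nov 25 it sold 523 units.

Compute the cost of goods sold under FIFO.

Nov 25, 523 sold [FIFO — oldest first]: 115 @ $22.45 + 104 @ $16.75 + 88 @ $17.35 + 216 @ $17.75 = $9,684.55
Ending inventory: 107 @ $17.75 = $1,899.25

COGS = $9,684.55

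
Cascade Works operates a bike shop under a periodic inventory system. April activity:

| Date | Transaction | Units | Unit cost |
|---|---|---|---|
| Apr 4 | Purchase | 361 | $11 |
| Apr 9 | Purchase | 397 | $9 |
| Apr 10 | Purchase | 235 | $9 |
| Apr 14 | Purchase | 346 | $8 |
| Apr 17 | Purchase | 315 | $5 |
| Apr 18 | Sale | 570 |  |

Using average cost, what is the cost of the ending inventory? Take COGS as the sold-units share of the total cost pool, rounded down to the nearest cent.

Apr 18, sell 570: 570/1654 × $14,002.00 → $4,825.35
Ending inventory (cost pool remaining) = $9,176.65

Ending inventory = $9,176.65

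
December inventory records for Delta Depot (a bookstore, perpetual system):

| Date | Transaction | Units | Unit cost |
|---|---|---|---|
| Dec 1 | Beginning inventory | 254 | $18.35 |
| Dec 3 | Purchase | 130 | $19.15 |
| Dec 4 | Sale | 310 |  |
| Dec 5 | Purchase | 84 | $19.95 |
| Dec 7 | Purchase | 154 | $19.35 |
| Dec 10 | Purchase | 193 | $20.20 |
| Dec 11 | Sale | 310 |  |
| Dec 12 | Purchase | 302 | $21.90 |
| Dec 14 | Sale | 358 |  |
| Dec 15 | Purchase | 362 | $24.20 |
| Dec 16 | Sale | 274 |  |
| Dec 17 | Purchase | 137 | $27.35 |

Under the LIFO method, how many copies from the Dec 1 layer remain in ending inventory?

74

Dec 4, 310 sold [LIFO — newest first]: 130 @ $19.15 + 180 @ $18.35 = $5,792.50
Dec 11, 310 sold [LIFO — newest first]: 193 @ $20.20 + 117 @ $19.35 = $6,162.55
Dec 14, 358 sold [LIFO — newest first]: 302 @ $21.90 + 37 @ $19.35 + 19 @ $19.95 = $7,708.80
Dec 16, 274 sold [LIFO — newest first]: 274 @ $24.20 = $6,630.80
Total COGS = $5,792.50 + $6,162.55 + $7,708.80 + $6,630.80 = $26,294.65
Ending inventory: 74 @ $18.35 + 65 @ $19.95 + 88 @ $24.20 + 137 @ $27.35 = $8,531.20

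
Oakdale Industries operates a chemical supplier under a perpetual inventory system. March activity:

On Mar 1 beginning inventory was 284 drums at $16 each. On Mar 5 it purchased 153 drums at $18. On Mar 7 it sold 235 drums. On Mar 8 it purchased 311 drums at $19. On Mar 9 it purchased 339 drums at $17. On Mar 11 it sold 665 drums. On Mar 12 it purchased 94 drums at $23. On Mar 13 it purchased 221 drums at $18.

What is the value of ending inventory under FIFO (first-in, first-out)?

Ending inventory = $9,319

Mar 7, 235 sold [FIFO — oldest first]: 235 @ $16 = $3,760
Mar 11, 665 sold [FIFO — oldest first]: 49 @ $16 + 153 @ $18 + 311 @ $19 + 152 @ $17 = $12,031
Total COGS = $3,760 + $12,031 = $15,791
Ending inventory: 187 @ $17 + 94 @ $23 + 221 @ $18 = $9,319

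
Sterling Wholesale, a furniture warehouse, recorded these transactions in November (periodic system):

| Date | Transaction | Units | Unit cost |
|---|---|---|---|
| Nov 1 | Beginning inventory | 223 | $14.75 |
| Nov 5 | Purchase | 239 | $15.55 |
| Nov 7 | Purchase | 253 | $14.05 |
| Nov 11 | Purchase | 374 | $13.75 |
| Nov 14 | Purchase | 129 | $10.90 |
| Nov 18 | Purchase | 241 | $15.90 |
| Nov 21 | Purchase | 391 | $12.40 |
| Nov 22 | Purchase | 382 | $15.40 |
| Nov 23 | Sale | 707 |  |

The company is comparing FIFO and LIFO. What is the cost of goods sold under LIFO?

COGS = $9,912.80

FIFO COGS: 223 @ $14.75 + 239 @ $15.55 + 245 @ $14.05 = $10,447.95
LIFO COGS: 382 @ $15.40 + 325 @ $12.40 = $9,912.80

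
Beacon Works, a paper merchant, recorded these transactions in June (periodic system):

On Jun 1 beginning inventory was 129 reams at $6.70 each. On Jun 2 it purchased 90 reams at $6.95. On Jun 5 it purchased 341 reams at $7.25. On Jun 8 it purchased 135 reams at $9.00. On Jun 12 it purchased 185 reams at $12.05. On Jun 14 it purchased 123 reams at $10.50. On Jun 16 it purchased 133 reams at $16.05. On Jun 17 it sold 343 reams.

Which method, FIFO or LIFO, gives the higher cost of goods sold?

FIFO COGS: 129 @ $6.70 + 90 @ $6.95 + 124 @ $7.25 = $2,388.80
LIFO COGS: 133 @ $16.05 + 123 @ $10.50 + 87 @ $12.05 = $4,474.50

LIFO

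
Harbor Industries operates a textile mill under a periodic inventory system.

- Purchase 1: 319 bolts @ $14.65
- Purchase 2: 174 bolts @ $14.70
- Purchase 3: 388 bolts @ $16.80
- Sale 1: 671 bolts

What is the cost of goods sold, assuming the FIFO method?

Sale 1 (671) [FIFO — oldest first]: 319 @ $14.65 + 174 @ $14.70 + 178 @ $16.80 = $10,221.55
Ending inventory: 210 @ $16.80 = $3,528.00
Check: goods available $13,749.55 = COGS $10,221.55 + ending $3,528.00

COGS = $10,221.55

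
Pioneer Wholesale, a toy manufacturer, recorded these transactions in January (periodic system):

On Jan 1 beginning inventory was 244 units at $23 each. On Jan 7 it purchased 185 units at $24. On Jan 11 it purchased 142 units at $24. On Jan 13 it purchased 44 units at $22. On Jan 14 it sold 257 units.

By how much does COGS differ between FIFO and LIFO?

$156

FIFO COGS: 244 @ $23 + 13 @ $24 = $5,924
LIFO COGS: 44 @ $22 + 142 @ $24 + 71 @ $24 = $6,080
Difference = |$5,924 − $6,080| = $156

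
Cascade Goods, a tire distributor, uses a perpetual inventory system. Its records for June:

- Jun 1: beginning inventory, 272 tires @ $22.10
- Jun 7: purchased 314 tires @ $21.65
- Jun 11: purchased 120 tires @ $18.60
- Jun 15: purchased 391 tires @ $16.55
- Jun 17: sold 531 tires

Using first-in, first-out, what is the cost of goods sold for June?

COGS = $11,618.55

Jun 17, 531 sold [FIFO — oldest first]: 272 @ $22.10 + 259 @ $21.65 = $11,618.55
Ending inventory: 55 @ $21.65 + 120 @ $18.60 + 391 @ $16.55 = $9,893.80
Check: goods available $21,512.35 = COGS $11,618.55 + ending $9,893.80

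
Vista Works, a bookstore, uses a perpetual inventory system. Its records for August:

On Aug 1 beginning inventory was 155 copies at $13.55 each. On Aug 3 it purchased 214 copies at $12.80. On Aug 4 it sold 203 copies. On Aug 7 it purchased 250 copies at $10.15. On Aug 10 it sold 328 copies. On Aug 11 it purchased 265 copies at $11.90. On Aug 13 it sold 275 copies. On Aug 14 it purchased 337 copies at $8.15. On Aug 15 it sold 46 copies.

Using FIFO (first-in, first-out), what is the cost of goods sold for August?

COGS = $10,149.65

Aug 4, 203 sold [FIFO — oldest first]: 155 @ $13.55 + 48 @ $12.80 = $2,714.65
Aug 10, 328 sold [FIFO — oldest first]: 166 @ $12.80 + 162 @ $10.15 = $3,769.10
Aug 13, 275 sold [FIFO — oldest first]: 88 @ $10.15 + 187 @ $11.90 = $3,118.50
Aug 15, 46 sold [FIFO — oldest first]: 46 @ $11.90 = $547.40
Total COGS = $2,714.65 + $3,769.10 + $3,118.50 + $547.40 = $10,149.65
Ending inventory: 32 @ $11.90 + 337 @ $8.15 = $3,127.35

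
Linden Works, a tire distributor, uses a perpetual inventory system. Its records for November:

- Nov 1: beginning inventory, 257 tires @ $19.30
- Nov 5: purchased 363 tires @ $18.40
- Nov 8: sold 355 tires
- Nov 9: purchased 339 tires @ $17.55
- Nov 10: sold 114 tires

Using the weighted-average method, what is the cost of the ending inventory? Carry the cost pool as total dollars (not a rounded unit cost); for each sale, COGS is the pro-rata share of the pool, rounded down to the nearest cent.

After Nov 1: 257 on hand, pool $4,960.10 (≈ $19.3000 each)
After Nov 5: 620 on hand, pool $11,639.30 (≈ $18.7731 each)
Nov 8, sell 355: 355/620 × $11,639.30 → $6,664.43
After Nov 9: 604 on hand, pool $10,924.32 (≈ $18.0866 each)
Nov 10, sell 114: 114/604 × $10,924.32 → $2,061.87
Total COGS = $6,664.43 + $2,061.87 = $8,726.30
Ending inventory (cost pool remaining) = $8,862.45

Ending inventory = $8,862.45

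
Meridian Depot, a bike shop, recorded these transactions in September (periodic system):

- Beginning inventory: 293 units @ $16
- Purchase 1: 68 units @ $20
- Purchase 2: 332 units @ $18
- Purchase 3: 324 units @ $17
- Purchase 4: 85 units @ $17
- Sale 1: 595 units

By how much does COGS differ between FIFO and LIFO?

FIFO COGS: 293 @ $16 + 68 @ $20 + 234 @ $18 = $10,260
LIFO COGS: 85 @ $17 + 324 @ $17 + 186 @ $18 = $10,301
Difference = |$10,260 − $10,301| = $41

$41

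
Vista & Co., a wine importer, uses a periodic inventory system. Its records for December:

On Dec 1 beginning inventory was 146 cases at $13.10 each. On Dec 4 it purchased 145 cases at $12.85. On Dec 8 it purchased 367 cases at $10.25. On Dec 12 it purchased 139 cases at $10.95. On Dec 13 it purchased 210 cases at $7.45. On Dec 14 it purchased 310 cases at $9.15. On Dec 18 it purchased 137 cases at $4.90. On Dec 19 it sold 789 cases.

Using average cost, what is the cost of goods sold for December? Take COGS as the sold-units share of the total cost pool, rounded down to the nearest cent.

COGS = $7,668.57

Dec 19, sell 789: 789/1454 × $14,131.95 → $7,668.57
Ending inventory (cost pool remaining) = $6,463.38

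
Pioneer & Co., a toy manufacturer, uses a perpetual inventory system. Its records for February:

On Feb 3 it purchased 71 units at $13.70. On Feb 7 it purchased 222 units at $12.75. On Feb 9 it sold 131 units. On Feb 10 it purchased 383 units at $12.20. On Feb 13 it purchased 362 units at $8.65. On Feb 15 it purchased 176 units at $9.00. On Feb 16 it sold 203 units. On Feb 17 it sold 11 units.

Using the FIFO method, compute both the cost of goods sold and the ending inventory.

COGS = $4,437.60; ending inventory = $8,753.50

Feb 9, 131 sold [FIFO — oldest first]: 71 @ $13.70 + 60 @ $12.75 = $1,737.70
Feb 16, 203 sold [FIFO — oldest first]: 162 @ $12.75 + 41 @ $12.20 = $2,565.70
Feb 17, 11 sold [FIFO — oldest first]: 11 @ $12.20 = $134.20
Total COGS = $1,737.70 + $2,565.70 + $134.20 = $4,437.60
Ending inventory: 331 @ $12.20 + 362 @ $8.65 + 176 @ $9.00 = $8,753.50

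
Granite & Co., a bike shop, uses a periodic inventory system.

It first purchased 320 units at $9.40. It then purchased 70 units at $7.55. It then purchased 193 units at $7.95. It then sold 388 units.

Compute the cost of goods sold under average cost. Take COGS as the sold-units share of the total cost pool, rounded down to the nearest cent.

Sale 1, sell 388: 388/583 × $5,070.85 → $3,374.76
Ending inventory (cost pool remaining) = $1,696.09

COGS = $3,374.76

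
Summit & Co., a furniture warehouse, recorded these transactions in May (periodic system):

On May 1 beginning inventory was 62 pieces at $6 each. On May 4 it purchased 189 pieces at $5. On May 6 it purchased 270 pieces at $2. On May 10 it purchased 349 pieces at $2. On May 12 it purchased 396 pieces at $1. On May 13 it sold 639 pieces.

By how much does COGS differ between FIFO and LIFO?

FIFO COGS: 62 @ $6 + 189 @ $5 + 270 @ $2 + 118 @ $2 = $2,093
LIFO COGS: 396 @ $1 + 243 @ $2 = $882
Difference = |$2,093 − $882| = $1,211

$1,211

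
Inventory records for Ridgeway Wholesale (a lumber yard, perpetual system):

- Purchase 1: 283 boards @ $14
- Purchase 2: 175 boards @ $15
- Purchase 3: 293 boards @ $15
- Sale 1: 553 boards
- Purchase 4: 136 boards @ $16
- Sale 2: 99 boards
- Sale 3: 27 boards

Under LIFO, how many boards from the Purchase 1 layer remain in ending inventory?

Sale 1 (553) [LIFO — newest first]: 293 @ $15 + 175 @ $15 + 85 @ $14 = $8,210
Sale 2 (99) [LIFO — newest first]: 99 @ $16 = $1,584
Sale 3 (27) [LIFO — newest first]: 27 @ $16 = $432
Total COGS = $8,210 + $1,584 + $432 = $10,226
Ending inventory: 198 @ $14 + 10 @ $16 = $2,932

198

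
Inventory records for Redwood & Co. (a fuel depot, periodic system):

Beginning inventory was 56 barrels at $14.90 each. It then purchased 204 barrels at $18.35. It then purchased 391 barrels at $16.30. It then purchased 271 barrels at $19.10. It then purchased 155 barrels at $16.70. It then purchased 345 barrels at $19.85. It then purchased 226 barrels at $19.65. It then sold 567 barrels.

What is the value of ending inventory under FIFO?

Sale 1 (567) [FIFO — oldest first]: 56 @ $14.90 + 204 @ $18.35 + 307 @ $16.30 = $9,581.90
Ending inventory: 84 @ $16.30 + 271 @ $19.10 + 155 @ $16.70 + 345 @ $19.85 + 226 @ $19.65 = $20,422.95
Check: goods available $30,004.85 = COGS $9,581.90 + ending $20,422.95

Ending inventory = $20,422.95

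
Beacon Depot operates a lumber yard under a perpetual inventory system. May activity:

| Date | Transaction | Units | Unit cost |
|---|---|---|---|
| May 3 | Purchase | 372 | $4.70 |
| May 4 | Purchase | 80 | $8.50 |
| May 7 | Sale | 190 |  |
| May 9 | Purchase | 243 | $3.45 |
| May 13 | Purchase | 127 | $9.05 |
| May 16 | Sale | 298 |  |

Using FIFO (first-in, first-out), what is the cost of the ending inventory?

May 7, 190 sold [FIFO — oldest first]: 190 @ $4.70 = $893.00
May 16, 298 sold [FIFO — oldest first]: 182 @ $4.70 + 80 @ $8.50 + 36 @ $3.45 = $1,659.60
Total COGS = $893.00 + $1,659.60 = $2,552.60
Ending inventory: 207 @ $3.45 + 127 @ $9.05 = $1,863.50
Check: goods available $4,416.10 = COGS $2,552.60 + ending $1,863.50

Ending inventory = $1,863.50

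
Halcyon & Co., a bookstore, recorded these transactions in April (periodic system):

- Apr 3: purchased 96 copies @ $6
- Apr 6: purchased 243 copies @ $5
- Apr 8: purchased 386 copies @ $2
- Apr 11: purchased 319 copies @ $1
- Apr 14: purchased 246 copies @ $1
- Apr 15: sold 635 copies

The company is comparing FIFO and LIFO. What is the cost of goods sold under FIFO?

COGS = $2,383

FIFO COGS: 96 @ $6 + 243 @ $5 + 296 @ $2 = $2,383
LIFO COGS: 246 @ $1 + 319 @ $1 + 70 @ $2 = $705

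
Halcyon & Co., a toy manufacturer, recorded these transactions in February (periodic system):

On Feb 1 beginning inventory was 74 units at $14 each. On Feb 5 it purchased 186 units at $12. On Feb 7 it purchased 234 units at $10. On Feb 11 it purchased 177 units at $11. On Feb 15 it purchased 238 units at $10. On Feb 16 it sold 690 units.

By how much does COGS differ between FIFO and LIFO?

$586

FIFO COGS: 74 @ $14 + 186 @ $12 + 234 @ $10 + 177 @ $11 + 19 @ $10 = $7,745
LIFO COGS: 238 @ $10 + 177 @ $11 + 234 @ $10 + 41 @ $12 = $7,159
Difference = |$7,745 − $7,159| = $586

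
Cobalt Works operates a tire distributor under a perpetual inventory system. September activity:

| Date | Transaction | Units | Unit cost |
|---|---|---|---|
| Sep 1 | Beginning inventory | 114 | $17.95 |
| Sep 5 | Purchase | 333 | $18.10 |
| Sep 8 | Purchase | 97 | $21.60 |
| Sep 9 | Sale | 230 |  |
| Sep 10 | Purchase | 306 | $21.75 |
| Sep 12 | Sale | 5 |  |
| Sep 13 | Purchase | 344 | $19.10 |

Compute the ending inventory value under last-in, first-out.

Ending inventory = $18,783.45

Sep 9, 230 sold [LIFO — newest first]: 97 @ $21.60 + 133 @ $18.10 = $4,502.50
Sep 12, 5 sold [LIFO — newest first]: 5 @ $21.75 = $108.75
Total COGS = $4,502.50 + $108.75 = $4,611.25
Ending inventory: 114 @ $17.95 + 200 @ $18.10 + 301 @ $21.75 + 344 @ $19.10 = $18,783.45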